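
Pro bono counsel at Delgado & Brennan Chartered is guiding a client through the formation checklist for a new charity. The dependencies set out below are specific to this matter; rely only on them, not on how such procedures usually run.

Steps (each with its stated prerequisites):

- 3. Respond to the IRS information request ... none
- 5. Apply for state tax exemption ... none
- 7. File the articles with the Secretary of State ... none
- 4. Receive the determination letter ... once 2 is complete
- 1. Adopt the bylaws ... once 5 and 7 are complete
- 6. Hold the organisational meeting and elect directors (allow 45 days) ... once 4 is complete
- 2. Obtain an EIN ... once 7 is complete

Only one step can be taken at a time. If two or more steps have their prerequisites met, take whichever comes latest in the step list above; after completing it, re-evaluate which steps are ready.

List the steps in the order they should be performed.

7, 2, 4, 6, 5, 1, 3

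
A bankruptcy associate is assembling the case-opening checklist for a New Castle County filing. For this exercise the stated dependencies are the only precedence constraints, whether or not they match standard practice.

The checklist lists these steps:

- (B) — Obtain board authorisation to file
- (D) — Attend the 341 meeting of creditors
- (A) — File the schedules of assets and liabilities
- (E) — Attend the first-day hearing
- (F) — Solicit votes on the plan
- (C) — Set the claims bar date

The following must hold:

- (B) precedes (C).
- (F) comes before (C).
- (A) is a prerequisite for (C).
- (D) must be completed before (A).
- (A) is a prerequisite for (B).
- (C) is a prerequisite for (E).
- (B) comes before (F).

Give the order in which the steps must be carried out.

Only (D) has no prerequisites, so it is first.
That leaves (A) as the only ready step → (A).
That leaves (B) as the only ready step → (B).
(F) needed (B), now all done → (F).
Next only (C) has its prerequisites met → (C).
(E) is the only step now ready → (E).

(D) → (A) → (B) → (F) → (C) → (E)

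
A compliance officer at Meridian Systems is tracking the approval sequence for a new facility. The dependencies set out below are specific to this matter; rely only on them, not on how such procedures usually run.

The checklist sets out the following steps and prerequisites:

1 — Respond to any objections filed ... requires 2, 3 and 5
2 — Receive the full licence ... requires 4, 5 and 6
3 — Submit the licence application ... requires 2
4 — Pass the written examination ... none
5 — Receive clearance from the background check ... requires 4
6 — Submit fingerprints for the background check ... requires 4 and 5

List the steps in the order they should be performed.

4 5 6 2 3 1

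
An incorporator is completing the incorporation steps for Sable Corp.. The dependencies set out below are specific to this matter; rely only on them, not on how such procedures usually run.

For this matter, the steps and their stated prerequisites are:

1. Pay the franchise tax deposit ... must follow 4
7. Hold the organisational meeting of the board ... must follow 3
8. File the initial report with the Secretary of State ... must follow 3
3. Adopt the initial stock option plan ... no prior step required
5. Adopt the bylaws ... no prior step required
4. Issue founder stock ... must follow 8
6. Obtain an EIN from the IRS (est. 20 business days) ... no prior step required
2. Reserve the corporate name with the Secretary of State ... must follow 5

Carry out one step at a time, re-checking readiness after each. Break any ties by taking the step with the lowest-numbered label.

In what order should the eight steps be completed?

Nothing is required for 3, 5 and 6. 3 has the earlier label → 3 first.
7 and 8 now also ready, so the ready set is {5, 6, 7, 8}; 5 has the earlier label → 5.
Now 2, 6, 7 and 8 have their prerequisites met. 2 has the earlier label, so 2 next.
Now 6, 7 and 8 have their prerequisites met. 6 has the earlier label, so 6 next.
7 and 8 are both available; 7 has the earlier label → 7.
Next only 8 has its prerequisites met → 8.
That leaves 4 as the only ready step → 4.
That leaves 1 as the only ready step → 1.

3 5 2 6 7 8 4 1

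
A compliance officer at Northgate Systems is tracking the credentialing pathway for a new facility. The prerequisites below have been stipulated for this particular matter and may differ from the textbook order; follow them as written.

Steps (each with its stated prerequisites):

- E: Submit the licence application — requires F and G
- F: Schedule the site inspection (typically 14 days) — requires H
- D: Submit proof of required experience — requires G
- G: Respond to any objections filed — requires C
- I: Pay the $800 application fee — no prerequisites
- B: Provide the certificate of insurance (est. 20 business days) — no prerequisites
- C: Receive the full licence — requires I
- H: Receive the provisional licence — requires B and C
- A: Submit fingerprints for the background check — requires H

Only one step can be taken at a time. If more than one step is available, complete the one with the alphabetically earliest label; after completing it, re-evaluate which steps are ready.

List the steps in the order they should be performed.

Nothing is required for B and I. B has the earlier label → B first.
I is the only step now ready → I.
C needed I, now all done → C.
G and H are both available; G has the earlier label → G.
D now also ready, so the ready set is {D, H}; D has the earlier label → D.
H is the only step now ready → H.
Ready: A and F. A has the earlier label → A.
F needed H, now all done → F.
That leaves E as the only ready step → E.

B → I → C → G → D → H → A → F → E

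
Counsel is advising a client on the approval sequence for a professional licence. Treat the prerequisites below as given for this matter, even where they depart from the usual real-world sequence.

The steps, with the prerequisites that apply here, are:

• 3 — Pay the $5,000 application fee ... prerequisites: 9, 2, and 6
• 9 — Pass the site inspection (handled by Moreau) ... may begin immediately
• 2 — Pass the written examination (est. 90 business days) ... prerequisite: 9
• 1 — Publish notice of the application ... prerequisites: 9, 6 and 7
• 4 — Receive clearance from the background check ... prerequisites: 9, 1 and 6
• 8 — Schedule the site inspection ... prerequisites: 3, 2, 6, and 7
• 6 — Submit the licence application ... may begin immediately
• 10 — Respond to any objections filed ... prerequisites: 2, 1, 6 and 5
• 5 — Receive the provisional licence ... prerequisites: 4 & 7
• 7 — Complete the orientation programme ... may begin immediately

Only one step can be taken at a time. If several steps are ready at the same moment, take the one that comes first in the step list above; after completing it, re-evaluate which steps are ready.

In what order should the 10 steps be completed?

9, 6 and 7 have no prerequisites; 9 is listed earlier, so 9 is first.
Now 2, 6 and 7 have their prerequisites met. 2 is listed earlier, so 2 next.
Now 6 and 7 have their prerequisites met. 6 is listed earlier, so 6 next.
Now 3 and 7 have their prerequisites met. 3 is listed earlier, so 3 next.
7 is the only step now ready → 7.
1 and 8 are both available; 1 is listed earlier → 1.
4 and 8 are both available; 4 is listed earlier → 4.
Ready: 8 and 5. 8 is listed earlier → 8.
Next only 5 has its prerequisites met → 5.
10 needed 2, 1, 6 and 5, now all done → 10.

9 2 6 3 7 1 4 8 5 10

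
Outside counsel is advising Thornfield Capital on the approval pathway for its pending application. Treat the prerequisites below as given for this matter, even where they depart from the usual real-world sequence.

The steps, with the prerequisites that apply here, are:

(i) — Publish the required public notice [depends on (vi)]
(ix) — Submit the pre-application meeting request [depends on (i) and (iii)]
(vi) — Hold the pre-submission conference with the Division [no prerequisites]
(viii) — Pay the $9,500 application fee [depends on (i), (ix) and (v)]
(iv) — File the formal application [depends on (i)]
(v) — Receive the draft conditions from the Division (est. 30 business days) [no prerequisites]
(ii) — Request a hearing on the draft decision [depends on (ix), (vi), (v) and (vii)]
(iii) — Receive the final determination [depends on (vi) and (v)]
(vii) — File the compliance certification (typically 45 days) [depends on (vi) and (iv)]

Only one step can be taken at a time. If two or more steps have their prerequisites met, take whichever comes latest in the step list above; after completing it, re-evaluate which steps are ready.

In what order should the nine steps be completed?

(v) and (vi) have no prerequisites; (v) is listed later, so (v) is first.
(vi) is the only step now ready → (vi).
Now (iii) and (i) have their prerequisites met. (iii) is listed later, so (iii) next.
That leaves (i) as the only ready step → (i).
(iv) and (ix) are both available; (iv) is listed later → (iv).
Now (vii) and (ix) have their prerequisites met. (vii) is listed later, so (vii) next.
Next only (ix) has its prerequisites met → (ix).
(ii) and (viii) are both available; (ii) is listed later → (ii).
That leaves (viii) as the only ready step → (viii).

(v) (vi) (iii) (i) (iv) (vii) (ix) (ii) (viii)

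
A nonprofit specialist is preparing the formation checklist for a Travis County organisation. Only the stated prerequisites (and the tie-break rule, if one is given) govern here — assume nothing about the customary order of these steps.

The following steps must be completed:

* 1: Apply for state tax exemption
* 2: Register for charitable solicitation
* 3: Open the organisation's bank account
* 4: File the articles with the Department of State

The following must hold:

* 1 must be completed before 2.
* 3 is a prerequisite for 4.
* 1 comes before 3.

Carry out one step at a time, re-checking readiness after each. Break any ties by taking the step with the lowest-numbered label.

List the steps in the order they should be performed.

1 → 2 → 3 → 4

1 is the only step with nothing outstanding, so it goes first.
Ready: 2 and 3. 2 has the earlier label → 2.
3 is the only step now ready → 3.
Next only 4 has its prerequisites met → 4.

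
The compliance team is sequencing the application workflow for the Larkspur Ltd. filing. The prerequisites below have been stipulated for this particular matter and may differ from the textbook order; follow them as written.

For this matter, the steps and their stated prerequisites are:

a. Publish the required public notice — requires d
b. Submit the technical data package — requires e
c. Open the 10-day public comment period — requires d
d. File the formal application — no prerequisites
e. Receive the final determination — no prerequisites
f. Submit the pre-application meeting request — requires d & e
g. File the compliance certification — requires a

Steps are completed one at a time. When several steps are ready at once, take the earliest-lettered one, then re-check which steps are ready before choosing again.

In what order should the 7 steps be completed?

d, a, c, e, b, f, g

Nothing is required for d and e. d has the earlier label → d first.
Ready: a, c and e. a has the earlier label → a.
Ready: c, e and g. c has the earlier label → c.
Ready: e and g. e has the earlier label → e.
b and f now also ready, so the ready set is {b, f, g}; b has the earlier label → b.
f and g are both available; f has the earlier label → f.
g needed a, now all done → g.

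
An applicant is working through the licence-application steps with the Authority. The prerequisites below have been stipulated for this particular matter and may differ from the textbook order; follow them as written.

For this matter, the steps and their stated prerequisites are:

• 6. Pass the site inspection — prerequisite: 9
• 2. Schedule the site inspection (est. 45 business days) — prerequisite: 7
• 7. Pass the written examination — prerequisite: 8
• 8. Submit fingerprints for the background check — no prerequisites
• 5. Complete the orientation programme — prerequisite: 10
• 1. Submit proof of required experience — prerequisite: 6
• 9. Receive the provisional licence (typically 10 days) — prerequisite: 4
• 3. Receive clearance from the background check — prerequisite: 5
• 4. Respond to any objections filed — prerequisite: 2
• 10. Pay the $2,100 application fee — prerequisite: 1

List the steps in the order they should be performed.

8 → 7 → 2 → 4 → 9 → 6 → 1 → 10 → 5 → 3

8 has no prerequisites → 8 first.
7 needed 8, now all done → 7.
2 needed 7, now all done → 2.
4 needed 2, now all done → 4.
9 needed 4, now all done → 9.
That leaves 6 as the only ready step → 6.
Next only 1 has its prerequisites met → 1.
10 needed 1, now all done → 10.
That leaves 5 as the only ready step → 5.
That leaves 3 as the only ready step → 3.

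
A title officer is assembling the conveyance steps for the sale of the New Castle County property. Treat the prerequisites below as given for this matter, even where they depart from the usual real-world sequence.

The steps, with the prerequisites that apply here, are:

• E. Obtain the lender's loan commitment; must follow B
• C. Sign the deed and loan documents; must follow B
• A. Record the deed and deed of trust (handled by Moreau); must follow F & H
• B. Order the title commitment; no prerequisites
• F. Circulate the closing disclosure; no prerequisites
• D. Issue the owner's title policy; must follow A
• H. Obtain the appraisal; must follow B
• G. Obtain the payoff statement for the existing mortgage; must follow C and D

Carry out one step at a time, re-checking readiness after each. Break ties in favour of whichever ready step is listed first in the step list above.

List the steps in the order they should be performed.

B → E → C → F → H → A → D → G

Nothing is required for B and F. B is listed earlier → B first.
Now E, C, F and H have their prerequisites met. E is listed earlier, so E next.
Now C, F and H have their prerequisites met. C is listed earlier, so C next.
F and H are both available; F is listed earlier → F.
H needed B, now all done → H.
A needed F and H, now all done → A.
Next only D has its prerequisites met → D.
G needed C and D, now all done → G.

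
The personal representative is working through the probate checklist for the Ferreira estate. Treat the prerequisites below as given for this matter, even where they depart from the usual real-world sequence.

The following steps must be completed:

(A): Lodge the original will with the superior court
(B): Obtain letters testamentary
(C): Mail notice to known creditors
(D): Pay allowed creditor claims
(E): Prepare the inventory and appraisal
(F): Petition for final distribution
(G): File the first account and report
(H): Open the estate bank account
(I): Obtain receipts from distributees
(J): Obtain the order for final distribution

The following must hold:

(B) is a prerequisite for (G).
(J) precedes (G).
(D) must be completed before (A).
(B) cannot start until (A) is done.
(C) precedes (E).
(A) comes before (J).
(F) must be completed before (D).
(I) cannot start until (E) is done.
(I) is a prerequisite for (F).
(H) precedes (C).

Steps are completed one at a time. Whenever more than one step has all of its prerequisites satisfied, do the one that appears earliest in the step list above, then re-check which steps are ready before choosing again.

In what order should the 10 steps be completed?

(H), (C), (E), (I), (F), (D), (A), (B), (J), (G)

(H) has no prerequisites → (H) first.
(C) is the only step now ready → (C).
That leaves (E) as the only ready step → (E).
(I) needed (E), now all done → (I).
(F) needed (I), now all done → (F).
That leaves (D) as the only ready step → (D).
That leaves (A) as the only ready step → (A).
(B) and (J) are both available; (B) is listed earlier → (B).
(J) needed (A), now all done → (J).
(G) needed (B) and (J), now all done → (G).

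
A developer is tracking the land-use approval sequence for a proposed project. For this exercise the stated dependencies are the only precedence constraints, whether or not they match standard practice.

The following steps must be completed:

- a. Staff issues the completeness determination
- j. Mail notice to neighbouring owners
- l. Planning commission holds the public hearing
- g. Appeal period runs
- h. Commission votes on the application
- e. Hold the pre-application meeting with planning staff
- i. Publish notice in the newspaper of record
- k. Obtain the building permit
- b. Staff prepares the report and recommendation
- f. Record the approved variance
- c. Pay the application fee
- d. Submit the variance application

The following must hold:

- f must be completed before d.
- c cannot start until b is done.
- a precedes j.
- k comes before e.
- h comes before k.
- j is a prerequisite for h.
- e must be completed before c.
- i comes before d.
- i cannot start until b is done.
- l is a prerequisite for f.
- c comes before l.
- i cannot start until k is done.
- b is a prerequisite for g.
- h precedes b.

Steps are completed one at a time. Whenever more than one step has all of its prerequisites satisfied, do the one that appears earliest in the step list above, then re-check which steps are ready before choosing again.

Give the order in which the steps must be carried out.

a is the only step with nothing outstanding, so it goes first.
j needed a, now all done → j.
h is the only step now ready → h.
k and b are both available; k is listed earlier → k.
Now e and b have their prerequisites met. e is listed earlier, so e next.
That leaves b as the only ready step → b.
Now g, i and c have their prerequisites met. g is listed earlier, so g next.
Ready: i and c. i is listed earlier → i.
c needed e and b, now all done → c.
l needed c, now all done → l.
f is the only step now ready → f.
That leaves d as the only ready step → d.

a → j → h → k → e → b → g → i → c → l → f → d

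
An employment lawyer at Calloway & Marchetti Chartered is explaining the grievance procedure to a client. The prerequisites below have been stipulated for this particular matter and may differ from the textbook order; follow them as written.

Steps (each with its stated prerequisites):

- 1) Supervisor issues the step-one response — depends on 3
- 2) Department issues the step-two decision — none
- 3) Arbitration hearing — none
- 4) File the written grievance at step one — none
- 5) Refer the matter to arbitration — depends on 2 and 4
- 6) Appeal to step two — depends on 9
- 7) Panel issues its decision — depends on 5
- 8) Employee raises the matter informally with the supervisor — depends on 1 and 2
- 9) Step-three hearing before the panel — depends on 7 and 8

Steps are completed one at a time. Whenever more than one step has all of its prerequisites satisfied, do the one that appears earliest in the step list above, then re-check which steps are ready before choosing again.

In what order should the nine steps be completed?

Nothing is required for 2, 3 and 4. 2 is listed earlier → 2 first.
Ready: 3 and 4. 3 is listed earlier → 3.
1 now also ready, so the ready set is {1, 4}; 1 is listed earlier → 1.
Now 4 and 8 have their prerequisites met. 4 is listed earlier, so 4 next.
5 now also ready, so the ready set is {5, 8}; 5 is listed earlier → 5.
7 now also ready, so the ready set is {7, 8}; 7 is listed earlier → 7.
That leaves 8 as the only ready step → 8.
Next only 9 has its prerequisites met → 9.
6 needed 9, now all done → 6.

2, 3, 1, 4, 5, 7, 8, 9, 6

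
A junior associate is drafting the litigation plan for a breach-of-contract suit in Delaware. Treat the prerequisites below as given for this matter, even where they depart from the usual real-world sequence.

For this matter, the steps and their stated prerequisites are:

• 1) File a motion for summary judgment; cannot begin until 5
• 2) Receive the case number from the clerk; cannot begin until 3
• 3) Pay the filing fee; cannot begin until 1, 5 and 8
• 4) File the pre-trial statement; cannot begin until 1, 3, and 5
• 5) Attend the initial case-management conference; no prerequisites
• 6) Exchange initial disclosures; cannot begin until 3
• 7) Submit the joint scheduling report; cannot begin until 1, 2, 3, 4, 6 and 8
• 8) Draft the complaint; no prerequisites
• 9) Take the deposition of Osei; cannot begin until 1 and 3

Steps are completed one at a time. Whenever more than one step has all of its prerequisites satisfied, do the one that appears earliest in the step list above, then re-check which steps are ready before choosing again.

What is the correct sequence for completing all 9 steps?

5 → 1 → 8 → 3 → 2 → 4 → 6 → 7 → 9

Nothing is required for 5 and 8. 5 is listed earlier → 5 first.
1 and 8 are both available; 1 is listed earlier → 1.
Next only 8 has its prerequisites met → 8.
3 needed 1, 5 and 8, now all done → 3.
Ready: 2, 4, 6 and 9. 2 is listed earlier → 2.
4, 6 and 9 are all available; 4 is listed earlier → 4.
6 and 9 are both available; 6 is listed earlier → 6.
Ready: 7 and 9. 7 is listed earlier → 7.
9 needed 1 and 3, now all done → 9.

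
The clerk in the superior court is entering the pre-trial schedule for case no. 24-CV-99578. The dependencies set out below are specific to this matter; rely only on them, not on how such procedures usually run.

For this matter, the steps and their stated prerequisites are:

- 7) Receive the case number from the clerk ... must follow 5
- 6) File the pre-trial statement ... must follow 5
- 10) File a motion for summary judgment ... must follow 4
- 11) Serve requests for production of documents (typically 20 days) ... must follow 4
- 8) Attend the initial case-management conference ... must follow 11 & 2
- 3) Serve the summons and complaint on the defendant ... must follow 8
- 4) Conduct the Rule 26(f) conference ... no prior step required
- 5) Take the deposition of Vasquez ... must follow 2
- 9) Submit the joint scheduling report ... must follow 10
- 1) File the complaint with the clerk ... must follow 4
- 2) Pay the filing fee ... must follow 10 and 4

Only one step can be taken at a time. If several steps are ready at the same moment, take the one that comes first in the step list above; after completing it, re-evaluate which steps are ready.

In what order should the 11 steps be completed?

4 10 11 9 1 2 8 3 5 7 6

4 has no prerequisites → 4 first.
Now 10, 11 and 1 have their prerequisites met. 10 is listed earlier, so 10 next.
Now 11, 9, 1 and 2 have their prerequisites met. 11 is listed earlier, so 11 next.
Now 9, 1 and 2 have their prerequisites met. 9 is listed earlier, so 9 next.
1 and 2 are both available; 1 is listed earlier → 1.
2 needed 10 and 4, now all done → 2.
8 and 5 are both available; 8 is listed earlier → 8.
3 and 5 are both available; 3 is listed earlier → 3.
5 is the only step now ready → 5.
Now 7 and 6 have their prerequisites met. 7 is listed earlier, so 7 next.
6 needed 5, now all done → 6.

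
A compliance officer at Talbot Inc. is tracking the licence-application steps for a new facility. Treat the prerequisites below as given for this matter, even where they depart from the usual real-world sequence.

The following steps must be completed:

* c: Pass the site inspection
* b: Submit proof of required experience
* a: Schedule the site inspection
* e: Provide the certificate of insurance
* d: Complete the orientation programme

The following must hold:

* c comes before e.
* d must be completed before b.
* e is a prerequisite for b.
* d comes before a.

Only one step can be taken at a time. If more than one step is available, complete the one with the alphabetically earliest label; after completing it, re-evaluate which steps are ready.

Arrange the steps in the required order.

c, d, a, e, b

Nothing is required for c and d. c has the earlier label → c first.
e now also ready, so the ready set is {d, e}; d has the earlier label → d.
Now a and e have their prerequisites met. a has the earlier label, so a next.
e needed c, now all done → e.
b is the only step now ready → b.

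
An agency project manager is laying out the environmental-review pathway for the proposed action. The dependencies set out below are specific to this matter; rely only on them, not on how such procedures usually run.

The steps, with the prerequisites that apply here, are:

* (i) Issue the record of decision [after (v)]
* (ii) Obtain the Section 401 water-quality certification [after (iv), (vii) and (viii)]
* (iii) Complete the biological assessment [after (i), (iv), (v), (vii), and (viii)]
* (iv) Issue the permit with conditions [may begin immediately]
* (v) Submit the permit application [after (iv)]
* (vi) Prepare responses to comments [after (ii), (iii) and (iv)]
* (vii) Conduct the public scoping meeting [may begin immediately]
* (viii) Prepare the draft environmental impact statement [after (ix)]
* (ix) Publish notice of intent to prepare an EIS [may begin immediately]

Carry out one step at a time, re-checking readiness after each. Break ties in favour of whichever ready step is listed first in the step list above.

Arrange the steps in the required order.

(iv), (vii) and (ix) have no prerequisites; (iv) is listed earlier, so (iv) is first.
Ready: (v), (vii) and (ix). (v) is listed earlier → (v).
(i), (vii) and (ix) are all available; (i) is listed earlier → (i).
(vii) and (ix) are both available; (vii) is listed earlier → (vii).
Next only (ix) has its prerequisites met → (ix).
(viii) needed (ix), now all done → (viii).
Ready: (ii) and (iii). (ii) is listed earlier → (ii).
That leaves (iii) as the only ready step → (iii).
(vi) needed (ii), (iii) and (iv), now all done → (vi).

(iv), (v), (i), (vii), (ix), (viii), (ii), (iii), (vi)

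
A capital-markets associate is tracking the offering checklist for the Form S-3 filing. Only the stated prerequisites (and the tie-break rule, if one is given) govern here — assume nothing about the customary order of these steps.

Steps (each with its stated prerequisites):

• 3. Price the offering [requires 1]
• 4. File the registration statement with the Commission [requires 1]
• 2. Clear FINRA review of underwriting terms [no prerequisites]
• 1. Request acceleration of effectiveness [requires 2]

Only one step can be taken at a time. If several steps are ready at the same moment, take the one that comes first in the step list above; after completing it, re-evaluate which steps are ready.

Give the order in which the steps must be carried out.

2 has no prerequisites → 2 first.
That leaves 1 as the only ready step → 1.
3 and 4 are both available; 3 is listed earlier → 3.
Next only 4 has its prerequisites met → 4.

2 → 1 → 3 → 4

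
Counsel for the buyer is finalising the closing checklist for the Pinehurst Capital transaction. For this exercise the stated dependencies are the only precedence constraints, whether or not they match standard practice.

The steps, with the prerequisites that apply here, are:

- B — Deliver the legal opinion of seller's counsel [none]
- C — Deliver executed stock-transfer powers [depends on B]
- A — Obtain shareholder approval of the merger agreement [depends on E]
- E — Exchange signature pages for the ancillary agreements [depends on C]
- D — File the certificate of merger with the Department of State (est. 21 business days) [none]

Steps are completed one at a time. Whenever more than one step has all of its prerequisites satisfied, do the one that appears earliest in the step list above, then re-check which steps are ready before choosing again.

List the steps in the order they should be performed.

B, C, E, A, D

Nothing is required for B and D. B is listed earlier → B first.
Now C and D have their prerequisites met. C is listed earlier, so C next.
Now E and D have their prerequisites met. E is listed earlier, so E next.
A now also ready, so the ready set is {A, D}; A is listed earlier → A.
D is the only step now ready → D.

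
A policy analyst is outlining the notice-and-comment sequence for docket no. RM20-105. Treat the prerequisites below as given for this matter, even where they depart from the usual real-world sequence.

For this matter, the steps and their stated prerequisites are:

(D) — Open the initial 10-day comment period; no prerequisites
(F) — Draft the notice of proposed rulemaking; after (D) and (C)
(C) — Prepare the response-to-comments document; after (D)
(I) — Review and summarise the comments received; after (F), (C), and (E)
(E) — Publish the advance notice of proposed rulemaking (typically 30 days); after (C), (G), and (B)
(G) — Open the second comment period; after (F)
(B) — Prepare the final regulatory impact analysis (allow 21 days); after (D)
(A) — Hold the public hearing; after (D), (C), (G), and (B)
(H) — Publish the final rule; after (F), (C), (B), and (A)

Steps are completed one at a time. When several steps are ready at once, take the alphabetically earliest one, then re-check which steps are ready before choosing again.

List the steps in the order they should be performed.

(D), (B), (C), (F), (G), (A), (E), (H), (I)

(D) is the only step with nothing outstanding, so it goes first.
(B) and (C) are both available; (B) has the earlier label → (B).
(C) is the only step now ready → (C).
(F) is the only step now ready → (F).
That leaves (G) as the only ready step → (G).
Ready: (A) and (E). (A) has the earlier label → (A).
(H) now also ready, so the ready set is {(E), (H)}; (E) has the earlier label → (E).
(I) now also ready, so the ready set is {(H), (I)}; (H) has the earlier label → (H).
(I) needed (C), (E) and (F), now all done → (I).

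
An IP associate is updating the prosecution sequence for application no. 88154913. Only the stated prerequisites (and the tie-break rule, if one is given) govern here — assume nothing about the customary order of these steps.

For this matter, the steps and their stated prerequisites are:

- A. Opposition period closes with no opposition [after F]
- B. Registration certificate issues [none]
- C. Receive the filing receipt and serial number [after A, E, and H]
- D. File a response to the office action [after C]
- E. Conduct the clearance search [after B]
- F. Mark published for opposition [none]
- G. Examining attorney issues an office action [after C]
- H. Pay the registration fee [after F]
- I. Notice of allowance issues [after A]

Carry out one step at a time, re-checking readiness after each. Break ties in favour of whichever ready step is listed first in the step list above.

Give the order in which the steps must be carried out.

B → E → F → A → H → C → D → G → I

Nothing is required for B and F. B is listed earlier → B first.
E now also ready, so the ready set is {E, F}; E is listed earlier → E.
F is the only step now ready → F.
Now A and H have their prerequisites met. A is listed earlier, so A next.
I now also ready, so the ready set is {H, I}; H is listed earlier → H.
C now also ready, so the ready set is {C, I}; C is listed earlier → C.
D and G now also ready, so the ready set is {D, G, I}; D is listed earlier → D.
Ready: G and I. G is listed earlier → G.
That leaves I as the only ready step → I.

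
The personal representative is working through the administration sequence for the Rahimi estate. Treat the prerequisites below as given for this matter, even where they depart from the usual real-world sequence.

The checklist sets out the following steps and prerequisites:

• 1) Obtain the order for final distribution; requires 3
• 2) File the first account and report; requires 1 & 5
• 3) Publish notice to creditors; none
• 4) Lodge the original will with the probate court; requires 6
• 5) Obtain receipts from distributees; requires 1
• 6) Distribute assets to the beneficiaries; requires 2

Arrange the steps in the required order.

3 has no prerequisites → 3 first.
1 is the only step now ready → 1.
That leaves 5 as the only ready step → 5.
2 is the only step now ready → 2.
That leaves 6 as the only ready step → 6.
That leaves 4 as the only ready step → 4.

3 1 5 2 6 4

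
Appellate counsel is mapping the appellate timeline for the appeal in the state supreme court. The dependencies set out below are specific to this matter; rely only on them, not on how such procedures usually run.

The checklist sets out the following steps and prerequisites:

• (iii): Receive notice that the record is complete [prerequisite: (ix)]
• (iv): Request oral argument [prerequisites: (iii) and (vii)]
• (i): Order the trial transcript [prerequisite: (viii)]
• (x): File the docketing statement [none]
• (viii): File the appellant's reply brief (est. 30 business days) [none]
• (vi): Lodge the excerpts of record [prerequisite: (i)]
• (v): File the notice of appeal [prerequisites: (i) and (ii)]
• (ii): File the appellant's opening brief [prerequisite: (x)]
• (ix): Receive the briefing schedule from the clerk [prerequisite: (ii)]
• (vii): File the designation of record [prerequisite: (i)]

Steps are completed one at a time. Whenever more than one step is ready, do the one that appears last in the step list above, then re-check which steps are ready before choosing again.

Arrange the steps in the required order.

Nothing is required for (viii) and (x). (viii) is listed later → (viii) first.
Now (x) and (i) have their prerequisites met. (x) is listed later, so (x) next.
Now (ii) and (i) have their prerequisites met. (ii) is listed later, so (ii) next.
(ix) and (i) are both available; (ix) is listed later → (ix).
Ready: (i) and (iii). (i) is listed later → (i).
(vii), (v) and (vi) now also ready, so the ready set is {(vii), (v), (vi), (iii)}; (vii) is listed later → (vii).
Now (v), (vi) and (iii) have their prerequisites met. (v) is listed later, so (v) next.
(vi) and (iii) are both available; (vi) is listed later → (vi).
(iii) needed (ix), now all done → (iii).
Next only (iv) has its prerequisites met → (iv).

(viii) → (x) → (ii) → (ix) → (i) → (vii) → (v) → (vi) → (iii) → (iv)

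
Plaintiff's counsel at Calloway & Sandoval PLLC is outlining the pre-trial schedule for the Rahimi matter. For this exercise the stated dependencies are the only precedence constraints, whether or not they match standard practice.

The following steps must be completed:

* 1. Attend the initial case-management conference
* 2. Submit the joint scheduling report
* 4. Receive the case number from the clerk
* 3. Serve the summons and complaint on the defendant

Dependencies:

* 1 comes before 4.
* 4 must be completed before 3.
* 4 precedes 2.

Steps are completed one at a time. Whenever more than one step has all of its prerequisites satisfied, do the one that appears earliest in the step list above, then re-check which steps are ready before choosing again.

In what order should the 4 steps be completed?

1, 4, 2, 3

1 has no prerequisites → 1 first.
That leaves 4 as the only ready step → 4.
Ready: 2 and 3. 2 is listed earlier → 2.
3 is the only step now ready → 3.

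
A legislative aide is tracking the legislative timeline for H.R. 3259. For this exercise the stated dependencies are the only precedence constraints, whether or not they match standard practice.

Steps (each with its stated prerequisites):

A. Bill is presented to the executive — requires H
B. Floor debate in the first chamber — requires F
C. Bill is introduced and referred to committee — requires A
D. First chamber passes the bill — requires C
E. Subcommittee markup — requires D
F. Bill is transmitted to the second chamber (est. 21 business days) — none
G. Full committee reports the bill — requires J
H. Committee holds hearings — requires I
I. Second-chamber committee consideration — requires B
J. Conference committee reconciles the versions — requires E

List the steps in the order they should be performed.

F is the only step with nothing outstanding, so it goes first.
B needed F, now all done → B.
Next only I has its prerequisites met → I.
H needed I, now all done → H.
A needed H, now all done → A.
C is the only step now ready → C.
D is the only step now ready → D.
That leaves E as the only ready step → E.
J needed E, now all done → J.
G is the only step now ready → G.

F, B, I, H, A, C, D, E, J, G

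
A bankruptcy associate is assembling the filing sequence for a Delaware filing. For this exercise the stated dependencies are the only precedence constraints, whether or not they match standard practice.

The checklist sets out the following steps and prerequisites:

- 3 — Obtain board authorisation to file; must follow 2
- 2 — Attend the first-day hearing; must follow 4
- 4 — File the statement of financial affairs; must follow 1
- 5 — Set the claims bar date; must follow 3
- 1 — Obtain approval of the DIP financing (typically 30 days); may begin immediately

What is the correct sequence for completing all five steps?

1, 4, 2, 3, 5

1 is the only step with nothing outstanding, so it goes first.
4 needed 1, now all done → 4.
That leaves 2 as the only ready step → 2.
3 is the only step now ready → 3.
That leaves 5 as the only ready step → 5.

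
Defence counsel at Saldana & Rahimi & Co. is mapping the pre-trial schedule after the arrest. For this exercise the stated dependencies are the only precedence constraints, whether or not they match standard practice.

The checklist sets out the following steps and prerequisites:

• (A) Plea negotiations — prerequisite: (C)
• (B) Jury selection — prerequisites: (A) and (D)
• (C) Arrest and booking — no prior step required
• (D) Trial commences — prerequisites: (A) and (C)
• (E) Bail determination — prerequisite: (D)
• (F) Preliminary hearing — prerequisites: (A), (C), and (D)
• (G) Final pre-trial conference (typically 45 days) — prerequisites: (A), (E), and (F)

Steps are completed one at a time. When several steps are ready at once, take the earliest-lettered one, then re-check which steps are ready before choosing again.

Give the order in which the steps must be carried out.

(C) has no prerequisites → (C) first.
(A) needed (C), now all done → (A).
(D) needed (A) and (C), now all done → (D).
Ready: (B), (E) and (F). (B) has the earlier label → (B).
Ready: (E) and (F). (E) has the earlier label → (E).
Next only (F) has its prerequisites met → (F).
(G) needed (A), (E) and (F), now all done → (G).

(C), (A), (D), (B), (E), (F), (G)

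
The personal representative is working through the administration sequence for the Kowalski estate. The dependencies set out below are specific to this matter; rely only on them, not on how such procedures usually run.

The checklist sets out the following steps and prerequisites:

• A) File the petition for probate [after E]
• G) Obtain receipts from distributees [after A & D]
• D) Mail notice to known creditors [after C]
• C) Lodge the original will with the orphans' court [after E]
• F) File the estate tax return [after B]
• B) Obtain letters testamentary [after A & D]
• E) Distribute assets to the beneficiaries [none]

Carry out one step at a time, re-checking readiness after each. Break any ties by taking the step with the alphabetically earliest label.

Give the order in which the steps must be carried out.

E has no prerequisites → E first.
A and C are both available; A has the earlier label → A.
C needed E, now all done → C.
D needed C, now all done → D.
Now B and G have their prerequisites met. B has the earlier label, so B next.
F now also ready, so the ready set is {F, G}; F has the earlier label → F.
G needed A and D, now all done → G.

E A C D B F G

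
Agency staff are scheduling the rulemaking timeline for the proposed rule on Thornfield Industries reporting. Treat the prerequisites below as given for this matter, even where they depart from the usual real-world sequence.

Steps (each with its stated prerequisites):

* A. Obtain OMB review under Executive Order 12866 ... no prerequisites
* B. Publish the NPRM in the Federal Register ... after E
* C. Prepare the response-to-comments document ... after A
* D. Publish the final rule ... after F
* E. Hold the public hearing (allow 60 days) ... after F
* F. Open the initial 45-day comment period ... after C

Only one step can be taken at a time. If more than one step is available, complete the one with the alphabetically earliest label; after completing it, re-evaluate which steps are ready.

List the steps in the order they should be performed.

A → C → F → D → E → B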